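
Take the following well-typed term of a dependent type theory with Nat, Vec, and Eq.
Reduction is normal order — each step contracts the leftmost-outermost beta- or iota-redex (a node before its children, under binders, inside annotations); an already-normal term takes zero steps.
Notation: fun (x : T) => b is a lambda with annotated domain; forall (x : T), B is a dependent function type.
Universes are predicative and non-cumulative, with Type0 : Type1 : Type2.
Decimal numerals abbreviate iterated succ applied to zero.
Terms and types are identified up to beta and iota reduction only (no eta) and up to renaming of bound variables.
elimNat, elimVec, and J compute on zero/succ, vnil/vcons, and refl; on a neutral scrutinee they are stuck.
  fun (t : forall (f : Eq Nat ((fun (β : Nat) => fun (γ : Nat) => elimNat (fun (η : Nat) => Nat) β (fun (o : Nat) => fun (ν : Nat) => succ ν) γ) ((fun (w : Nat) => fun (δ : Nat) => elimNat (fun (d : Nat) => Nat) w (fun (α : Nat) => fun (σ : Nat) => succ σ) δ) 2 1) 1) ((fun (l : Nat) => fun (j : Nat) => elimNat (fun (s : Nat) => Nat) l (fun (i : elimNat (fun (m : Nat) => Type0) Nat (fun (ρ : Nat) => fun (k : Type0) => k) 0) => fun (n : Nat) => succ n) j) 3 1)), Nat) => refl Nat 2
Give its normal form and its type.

reduced normal form:
  fun (t : forall (f : Eq Nat 4 4), Nat) => refl Nat 2
type:
  forall (t : forall (f : Eq Nat 4 4), Nat), Eq Nat 2 2


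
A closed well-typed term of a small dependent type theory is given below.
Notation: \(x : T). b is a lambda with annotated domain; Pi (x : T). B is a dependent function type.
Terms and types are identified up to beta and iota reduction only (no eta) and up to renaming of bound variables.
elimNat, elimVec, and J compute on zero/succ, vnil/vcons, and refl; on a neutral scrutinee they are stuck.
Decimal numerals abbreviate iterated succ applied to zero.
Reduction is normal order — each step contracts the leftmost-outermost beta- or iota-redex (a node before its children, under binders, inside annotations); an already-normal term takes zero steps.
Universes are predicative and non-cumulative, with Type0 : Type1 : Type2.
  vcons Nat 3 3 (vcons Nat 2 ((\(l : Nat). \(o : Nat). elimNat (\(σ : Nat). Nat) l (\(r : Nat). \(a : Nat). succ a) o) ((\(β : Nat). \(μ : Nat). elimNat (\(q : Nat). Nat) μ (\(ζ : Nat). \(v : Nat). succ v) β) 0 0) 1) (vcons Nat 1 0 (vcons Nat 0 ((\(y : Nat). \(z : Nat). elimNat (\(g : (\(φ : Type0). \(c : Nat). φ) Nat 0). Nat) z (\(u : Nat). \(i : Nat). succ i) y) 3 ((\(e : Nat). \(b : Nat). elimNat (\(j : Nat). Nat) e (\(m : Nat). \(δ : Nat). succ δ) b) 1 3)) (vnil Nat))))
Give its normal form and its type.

normal form:
  vcons Nat 3 3 (vcons Nat 2 1 (vcons Nat 1 0 (vcons Nat 0 7 (vnil Nat))))
inferred type:
  Vec Nat 4
observation: the first redex contracted is a beta-redex; the normal form is reached in 33 normal-order steps.


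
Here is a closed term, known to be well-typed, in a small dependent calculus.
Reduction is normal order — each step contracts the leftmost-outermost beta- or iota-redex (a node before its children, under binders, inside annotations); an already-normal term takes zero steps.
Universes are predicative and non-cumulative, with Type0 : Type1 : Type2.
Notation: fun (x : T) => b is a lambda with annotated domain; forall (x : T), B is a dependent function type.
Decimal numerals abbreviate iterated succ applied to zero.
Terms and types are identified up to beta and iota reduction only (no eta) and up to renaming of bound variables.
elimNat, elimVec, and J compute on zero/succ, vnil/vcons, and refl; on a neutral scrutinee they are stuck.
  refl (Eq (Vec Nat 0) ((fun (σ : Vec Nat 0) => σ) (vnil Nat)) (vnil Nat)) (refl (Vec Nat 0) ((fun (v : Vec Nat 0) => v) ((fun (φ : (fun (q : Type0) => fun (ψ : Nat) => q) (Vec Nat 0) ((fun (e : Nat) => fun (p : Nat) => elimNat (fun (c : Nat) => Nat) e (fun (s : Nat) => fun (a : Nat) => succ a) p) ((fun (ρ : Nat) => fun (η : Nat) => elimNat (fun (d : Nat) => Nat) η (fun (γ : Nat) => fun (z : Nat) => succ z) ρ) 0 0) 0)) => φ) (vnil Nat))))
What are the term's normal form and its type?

resulting normal form:
  refl (Eq (Vec Nat 0) (vnil Nat) (vnil Nat)) (refl (Vec Nat 0) (vnil Nat))
inferred type:
  Eq (Eq (Vec Nat 0) (vnil Nat) (vnil Nat)) (refl (Vec Nat 0) (vnil Nat)) (refl (Vec Nat 0) (vnil Nat))
observation: 3 normal-order steps separate the term from its normal form.


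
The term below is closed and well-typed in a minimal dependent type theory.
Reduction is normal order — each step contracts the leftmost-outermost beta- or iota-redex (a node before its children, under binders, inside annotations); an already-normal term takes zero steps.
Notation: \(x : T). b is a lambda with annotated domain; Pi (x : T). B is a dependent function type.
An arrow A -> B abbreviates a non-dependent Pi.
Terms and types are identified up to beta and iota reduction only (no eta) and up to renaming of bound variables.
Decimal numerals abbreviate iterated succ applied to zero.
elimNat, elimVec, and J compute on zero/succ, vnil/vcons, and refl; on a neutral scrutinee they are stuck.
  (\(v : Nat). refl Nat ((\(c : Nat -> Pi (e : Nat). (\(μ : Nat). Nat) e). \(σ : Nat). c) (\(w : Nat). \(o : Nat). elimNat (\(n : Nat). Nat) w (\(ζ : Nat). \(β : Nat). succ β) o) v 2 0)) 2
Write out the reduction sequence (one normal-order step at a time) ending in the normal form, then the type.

normal-order reduction sequence:
  (\(v : Nat). refl Nat ((\(c : Nat -> Pi (e : Nat). (\(μ : Nat). Nat) e). \(σ : Nat). c) (\(w : Nat). \(o : Nat). elimNat (\(n : Nat). Nat) w (\(ζ : Nat). \(β : Nat). succ β) o) v 2 0)) 2
  ~> refl Nat ((\(v : Nat -> Pi (c : Nat). (\(e : Nat). Nat) c). \(μ : Nat). v) (\(σ : Nat). \(w : Nat). elimNat (\(o : Nat). Nat) σ (\(n : Nat). \(ζ : Nat). succ ζ) w) 2 2 0)
  ~> refl Nat ((\(v : Nat). \(c : Nat). \(e : Nat). elimNat (\(μ : Nat). Nat) c (\(σ : Nat). \(w : Nat). succ w) e) 2 2 0)
  ~> refl Nat ((\(v : Nat). \(c : Nat). elimNat (\(e : Nat). Nat) v (\(μ : Nat). \(σ : Nat). succ σ) c) 2 0)
  ~> refl Nat ((\(v : Nat). elimNat (\(c : Nat). Nat) 2 (\(e : Nat). \(μ : Nat). succ μ) v) 0)
  ~> refl Nat (elimNat (\(v : Nat). Nat) 2 (\(c : Nat). \(e : Nat). succ e) 0)
  ~> refl Nat 2
type:
  Eq Nat 2 2


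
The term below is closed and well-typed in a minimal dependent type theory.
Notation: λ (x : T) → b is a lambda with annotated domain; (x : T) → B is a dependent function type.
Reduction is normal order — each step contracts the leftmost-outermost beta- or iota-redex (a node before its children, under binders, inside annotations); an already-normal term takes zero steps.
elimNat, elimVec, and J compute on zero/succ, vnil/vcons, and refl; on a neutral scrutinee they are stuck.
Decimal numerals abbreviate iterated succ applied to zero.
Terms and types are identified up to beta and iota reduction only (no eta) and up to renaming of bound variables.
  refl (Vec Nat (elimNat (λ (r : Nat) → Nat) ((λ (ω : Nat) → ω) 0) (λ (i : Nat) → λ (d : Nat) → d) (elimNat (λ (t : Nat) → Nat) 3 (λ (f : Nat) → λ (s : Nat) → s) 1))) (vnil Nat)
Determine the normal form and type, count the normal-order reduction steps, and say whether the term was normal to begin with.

resulting normal form:
  refl (Vec Nat 0) (vnil Nat)
inferred type:
  Eq (Vec Nat 0) (vnil Nat) (vnil Nat)
normal-order step count: 15
started in normal form: no
first redex: a beta-redex


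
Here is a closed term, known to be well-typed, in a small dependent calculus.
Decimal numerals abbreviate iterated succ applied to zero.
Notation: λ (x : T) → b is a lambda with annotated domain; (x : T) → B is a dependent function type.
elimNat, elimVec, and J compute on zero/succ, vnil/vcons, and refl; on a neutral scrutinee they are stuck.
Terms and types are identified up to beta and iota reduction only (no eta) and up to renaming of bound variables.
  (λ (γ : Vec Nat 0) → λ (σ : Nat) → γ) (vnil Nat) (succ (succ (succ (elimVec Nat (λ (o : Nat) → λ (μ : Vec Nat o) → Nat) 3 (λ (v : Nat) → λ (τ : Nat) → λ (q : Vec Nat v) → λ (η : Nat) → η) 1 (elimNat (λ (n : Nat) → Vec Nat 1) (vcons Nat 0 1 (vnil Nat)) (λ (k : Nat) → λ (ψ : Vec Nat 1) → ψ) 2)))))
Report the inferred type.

type:
  Vec Nat 0


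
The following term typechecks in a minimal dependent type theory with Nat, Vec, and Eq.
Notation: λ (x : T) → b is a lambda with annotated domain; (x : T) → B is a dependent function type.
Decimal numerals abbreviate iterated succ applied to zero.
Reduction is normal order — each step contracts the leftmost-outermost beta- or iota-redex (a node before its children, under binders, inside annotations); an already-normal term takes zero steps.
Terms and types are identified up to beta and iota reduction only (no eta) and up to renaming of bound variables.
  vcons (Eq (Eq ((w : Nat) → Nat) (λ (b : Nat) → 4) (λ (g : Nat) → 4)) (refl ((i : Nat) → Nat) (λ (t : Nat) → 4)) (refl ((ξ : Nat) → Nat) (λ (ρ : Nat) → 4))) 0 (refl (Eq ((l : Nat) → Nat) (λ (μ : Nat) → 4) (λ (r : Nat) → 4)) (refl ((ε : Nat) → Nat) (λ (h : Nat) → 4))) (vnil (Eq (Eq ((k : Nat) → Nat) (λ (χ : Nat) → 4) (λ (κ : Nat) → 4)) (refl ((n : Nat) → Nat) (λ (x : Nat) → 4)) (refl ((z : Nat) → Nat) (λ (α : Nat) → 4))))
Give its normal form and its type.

reduced normal form:
  vcons (Eq (Eq ((w : Nat) → Nat) (λ (b : Nat) → 4) (λ (g : Nat) → 4)) (refl ((i : Nat) → Nat) (λ (t : Nat) → 4)) (refl ((ξ : Nat) → Nat) (λ (ρ : Nat) → 4))) 0 (refl (Eq ((l : Nat) → Nat) (λ (μ : Nat) → 4) (λ (r : Nat) → 4)) (refl ((ε : Nat) → Nat) (λ (h : Nat) → 4))) (vnil (Eq (Eq ((k : Nat) → Nat) (λ (χ : Nat) → 4) (λ (κ : Nat) → 4)) (refl ((n : Nat) → Nat) (λ (x : Nat) → 4)) (refl ((z : Nat) → Nat) (λ (α : Nat) → 4))))
inferred type:
  Vec (Eq (Eq ((w : Nat) → Nat) (λ (b : Nat) → 4) (λ (g : Nat) → 4)) (refl ((i : Nat) → Nat) (λ (t : Nat) → 4)) (refl ((ξ : Nat) → Nat) (λ (ρ : Nat) → 4))) 1
observation: no redex remains anywhere in the term; it is its own normal form.


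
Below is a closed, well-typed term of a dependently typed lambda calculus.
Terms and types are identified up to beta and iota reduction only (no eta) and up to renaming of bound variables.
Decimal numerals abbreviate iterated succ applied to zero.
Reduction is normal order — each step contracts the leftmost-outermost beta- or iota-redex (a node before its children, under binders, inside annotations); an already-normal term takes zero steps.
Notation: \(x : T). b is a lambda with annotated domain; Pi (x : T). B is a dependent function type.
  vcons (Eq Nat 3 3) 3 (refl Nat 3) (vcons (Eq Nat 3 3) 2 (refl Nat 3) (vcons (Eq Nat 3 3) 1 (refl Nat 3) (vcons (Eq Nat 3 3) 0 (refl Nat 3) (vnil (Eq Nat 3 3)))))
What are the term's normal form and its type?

normal form:
  vcons (Eq Nat 3 3) 3 (refl Nat 3) (vcons (Eq Nat 3 3) 2 (refl Nat 3) (vcons (Eq Nat 3 3) 1 (refl Nat 3) (vcons (Eq Nat 3 3) 0 (refl Nat 3) (vnil (Eq Nat 3 3)))))
the term's type:
  Vec (Eq Nat 3 3) 4
observation: no redex remains anywhere in the term; it is its own normal form.


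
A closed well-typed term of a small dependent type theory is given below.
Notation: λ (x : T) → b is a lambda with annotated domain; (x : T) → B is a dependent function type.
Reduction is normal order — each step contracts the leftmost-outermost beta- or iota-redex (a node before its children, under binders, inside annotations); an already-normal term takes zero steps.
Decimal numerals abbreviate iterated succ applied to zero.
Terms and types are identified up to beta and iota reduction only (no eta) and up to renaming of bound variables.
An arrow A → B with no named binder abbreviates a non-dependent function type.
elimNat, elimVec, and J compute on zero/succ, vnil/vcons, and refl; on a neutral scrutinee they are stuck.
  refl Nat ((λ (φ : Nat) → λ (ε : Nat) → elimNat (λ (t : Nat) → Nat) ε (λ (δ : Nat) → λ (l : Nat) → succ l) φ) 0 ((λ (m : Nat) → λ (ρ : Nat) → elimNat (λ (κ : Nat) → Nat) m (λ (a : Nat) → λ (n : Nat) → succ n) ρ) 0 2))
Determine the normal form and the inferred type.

reduced normal form:
  refl Nat 2
inferred type:
  Eq Nat 2 2


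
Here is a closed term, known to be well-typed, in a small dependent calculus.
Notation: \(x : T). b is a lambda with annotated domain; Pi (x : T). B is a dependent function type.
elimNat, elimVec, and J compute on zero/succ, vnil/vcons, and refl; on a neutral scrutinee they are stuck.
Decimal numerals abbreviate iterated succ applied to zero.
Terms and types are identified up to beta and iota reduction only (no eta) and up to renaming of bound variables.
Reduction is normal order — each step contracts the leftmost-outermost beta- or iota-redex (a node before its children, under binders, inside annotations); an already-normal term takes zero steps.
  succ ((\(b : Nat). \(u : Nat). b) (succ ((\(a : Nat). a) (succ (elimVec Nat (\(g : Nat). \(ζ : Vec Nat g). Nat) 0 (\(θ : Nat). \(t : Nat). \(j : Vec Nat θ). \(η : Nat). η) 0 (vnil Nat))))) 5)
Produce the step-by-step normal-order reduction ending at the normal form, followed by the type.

reduction (normal order):
  succ ((\(b : Nat). \(u : Nat). b) (succ ((\(a : Nat). a) (succ (elimVec Nat (\(g : Nat). \(ζ : Vec Nat g). Nat) 0 (\(θ : Nat). \(t : Nat). \(j : Vec Nat θ). \(η : Nat). η) 0 (vnil Nat))))) 5)
  ~> succ ((\(b : Nat). succ ((\(u : Nat). u) (succ (elimVec Nat (\(a : Nat). \(g : Vec Nat a). Nat) 0 (\(ζ : Nat). \(θ : Nat). \(t : Vec Nat ζ). \(j : Nat). j) 0 (vnil Nat))))) 5)
  ~> succ (succ ((\(b : Nat). b) (succ (elimVec Nat (\(u : Nat). \(a : Vec Nat u). Nat) 0 (\(g : Nat). \(ζ : Nat). \(θ : Vec Nat g). \(t : Nat). t) 0 (vnil Nat)))))
  ~> succ (succ (succ (elimVec Nat (\(b : Nat). \(u : Vec Nat b). Nat) 0 (\(a : Nat). \(g : Nat). \(ζ : Vec Nat a). \(θ : Nat). θ) 0 (vnil Nat))))
  ~> 3
the term's type:
  Nat


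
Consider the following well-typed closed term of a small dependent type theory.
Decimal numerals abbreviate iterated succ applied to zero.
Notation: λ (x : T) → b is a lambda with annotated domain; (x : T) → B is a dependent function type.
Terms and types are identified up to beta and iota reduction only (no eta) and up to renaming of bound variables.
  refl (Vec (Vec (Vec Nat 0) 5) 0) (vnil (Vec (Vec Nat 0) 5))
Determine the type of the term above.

inferred type:
  Eq (Vec (Vec (Vec Nat 0) 5) 0) (vnil (Vec (Vec Nat 0) 5)) (vnil (Vec (Vec Nat 0) 5))


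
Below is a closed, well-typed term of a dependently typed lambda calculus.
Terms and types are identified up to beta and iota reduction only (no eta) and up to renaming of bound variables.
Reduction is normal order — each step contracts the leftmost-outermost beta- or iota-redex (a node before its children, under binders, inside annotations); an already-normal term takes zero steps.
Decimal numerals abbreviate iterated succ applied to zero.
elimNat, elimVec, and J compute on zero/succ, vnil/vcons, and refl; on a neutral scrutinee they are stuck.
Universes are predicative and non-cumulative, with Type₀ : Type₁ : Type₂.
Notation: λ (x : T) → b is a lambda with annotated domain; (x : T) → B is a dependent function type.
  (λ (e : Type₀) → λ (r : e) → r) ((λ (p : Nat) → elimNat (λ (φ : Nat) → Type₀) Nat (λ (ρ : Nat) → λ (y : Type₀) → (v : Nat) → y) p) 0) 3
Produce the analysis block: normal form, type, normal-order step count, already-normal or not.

reduced normal form:
  3
inferred type:
  Nat
steps to reach normal form (normal order): 2
started in normal form: no
first contracted redex: a beta-redex


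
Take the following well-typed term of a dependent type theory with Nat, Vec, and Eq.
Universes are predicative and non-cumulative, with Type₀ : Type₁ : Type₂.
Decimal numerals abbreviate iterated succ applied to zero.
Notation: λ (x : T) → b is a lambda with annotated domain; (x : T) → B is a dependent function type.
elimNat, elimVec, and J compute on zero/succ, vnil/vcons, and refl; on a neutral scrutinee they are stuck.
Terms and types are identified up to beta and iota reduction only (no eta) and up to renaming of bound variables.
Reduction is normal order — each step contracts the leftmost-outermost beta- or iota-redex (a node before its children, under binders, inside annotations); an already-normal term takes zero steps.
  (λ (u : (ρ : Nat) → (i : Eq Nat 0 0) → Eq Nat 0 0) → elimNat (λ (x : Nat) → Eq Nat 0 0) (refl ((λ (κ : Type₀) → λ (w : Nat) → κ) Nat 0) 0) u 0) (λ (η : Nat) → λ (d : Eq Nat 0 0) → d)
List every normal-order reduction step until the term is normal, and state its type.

normal-order reduction:
  (λ (u : (ρ : Nat) → (i : Eq Nat 0 0) → Eq Nat 0 0) → elimNat (λ (x : Nat) → Eq Nat 0 0) (refl ((λ (κ : Type₀) → λ (w : Nat) → κ) Nat 0) 0) u 0) (λ (η : Nat) → λ (d : Eq Nat 0 0) → d)
  ~> elimNat (λ (u : Nat) → Eq Nat 0 0) (refl ((λ (ρ : Type₀) → λ (i : Nat) → ρ) Nat 0) 0) (λ (x : Nat) → λ (κ : Eq Nat 0 0) → κ) 0
  ~> refl ((λ (u : Type₀) → λ (ρ : Nat) → u) Nat 0) 0
  ~> refl ((λ (u : Nat) → Nat) 0) 0
  ~> refl Nat 0
inferred type:
  Eq Nat 0 0


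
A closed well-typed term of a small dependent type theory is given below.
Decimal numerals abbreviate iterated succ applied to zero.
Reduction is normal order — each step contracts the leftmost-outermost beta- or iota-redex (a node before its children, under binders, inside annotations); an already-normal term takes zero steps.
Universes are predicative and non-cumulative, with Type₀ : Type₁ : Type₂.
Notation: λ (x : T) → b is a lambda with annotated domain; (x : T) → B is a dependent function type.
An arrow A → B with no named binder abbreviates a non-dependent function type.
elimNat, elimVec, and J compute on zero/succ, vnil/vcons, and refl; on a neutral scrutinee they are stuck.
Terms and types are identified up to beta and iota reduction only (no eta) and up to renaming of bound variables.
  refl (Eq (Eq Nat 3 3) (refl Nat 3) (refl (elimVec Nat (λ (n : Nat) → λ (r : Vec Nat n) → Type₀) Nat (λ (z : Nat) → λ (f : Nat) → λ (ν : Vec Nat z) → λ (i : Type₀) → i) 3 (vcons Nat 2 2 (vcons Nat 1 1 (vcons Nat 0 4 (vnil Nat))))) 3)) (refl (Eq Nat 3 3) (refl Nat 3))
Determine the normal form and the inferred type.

normal form:
  refl (Eq (Eq Nat 3 3) (refl Nat 3) (refl Nat 3)) (refl (Eq Nat 3 3) (refl Nat 3))
inferred type:
  Eq (Eq (Eq Nat 3 3) (refl Nat 3) (refl Nat 3)) (refl (Eq Nat 3 3) (refl Nat 3)) (refl (Eq Nat 3 3) (refl Nat 3))
observation: 16 normal-order steps separate the term from its normal form.


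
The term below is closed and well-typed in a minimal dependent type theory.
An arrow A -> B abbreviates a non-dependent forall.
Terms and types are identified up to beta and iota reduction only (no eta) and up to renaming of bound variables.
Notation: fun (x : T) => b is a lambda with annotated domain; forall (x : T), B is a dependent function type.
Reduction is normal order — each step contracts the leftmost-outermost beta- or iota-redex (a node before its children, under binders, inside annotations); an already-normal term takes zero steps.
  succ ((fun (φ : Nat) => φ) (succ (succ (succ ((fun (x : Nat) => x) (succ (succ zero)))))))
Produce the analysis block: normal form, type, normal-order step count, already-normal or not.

resulting normal form:
  succ (succ (succ (succ (succ (succ zero)))))
the term's type:
  Nat
normal-order step count: 2
already normal: no
first redex: a beta-redex


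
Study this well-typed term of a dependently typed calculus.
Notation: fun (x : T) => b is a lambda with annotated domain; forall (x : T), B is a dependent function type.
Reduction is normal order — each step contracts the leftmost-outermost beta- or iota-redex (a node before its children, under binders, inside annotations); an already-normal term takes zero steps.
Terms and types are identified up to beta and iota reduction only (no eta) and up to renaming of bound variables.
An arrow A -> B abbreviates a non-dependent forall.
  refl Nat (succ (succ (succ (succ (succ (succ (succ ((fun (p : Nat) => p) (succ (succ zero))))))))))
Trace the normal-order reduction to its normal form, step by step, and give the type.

normal-order reduction:
  refl Nat (succ (succ (succ (succ (succ (succ (succ ((fun (p : Nat) => p) (succ (succ zero))))))))))
  ~> refl Nat (succ (succ (succ (succ (succ (succ (succ (succ (succ zero)))))))))
type:
  Eq Nat (succ (succ (succ (succ (succ (succ (succ (succ (succ zero))))))))) (succ (succ (succ (succ (succ (succ (succ (succ (succ zero)))))))))


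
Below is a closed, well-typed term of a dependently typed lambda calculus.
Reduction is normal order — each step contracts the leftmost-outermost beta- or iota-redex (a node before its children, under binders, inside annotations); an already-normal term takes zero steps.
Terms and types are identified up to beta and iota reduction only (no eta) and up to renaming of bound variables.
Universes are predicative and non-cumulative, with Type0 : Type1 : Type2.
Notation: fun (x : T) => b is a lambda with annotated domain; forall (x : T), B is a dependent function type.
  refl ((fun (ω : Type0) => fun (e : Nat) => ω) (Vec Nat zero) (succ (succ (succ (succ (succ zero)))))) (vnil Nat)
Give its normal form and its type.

normal form:
  refl (Vec Nat zero) (vnil Nat)
inferred type:
  Eq (Vec Nat zero) (vnil Nat) (vnil Nat)
observation: 2 normal-order steps separate the term from its normal form.


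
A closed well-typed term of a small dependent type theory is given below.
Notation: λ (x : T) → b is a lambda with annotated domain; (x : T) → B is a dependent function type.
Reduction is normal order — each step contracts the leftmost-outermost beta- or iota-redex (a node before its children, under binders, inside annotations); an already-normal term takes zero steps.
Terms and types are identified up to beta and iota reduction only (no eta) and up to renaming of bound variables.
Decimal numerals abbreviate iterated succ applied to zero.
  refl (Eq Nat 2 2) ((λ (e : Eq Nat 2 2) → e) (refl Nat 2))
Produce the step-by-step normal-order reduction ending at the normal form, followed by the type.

normal-order reduction sequence:
  refl (Eq Nat 2 2) ((λ (e : Eq Nat 2 2) → e) (refl Nat 2))
  ~> refl (Eq Nat 2 2) (refl Nat 2)
inferred type:
  Eq (Eq Nat 2 2) (refl Nat 2) (refl Nat 2)


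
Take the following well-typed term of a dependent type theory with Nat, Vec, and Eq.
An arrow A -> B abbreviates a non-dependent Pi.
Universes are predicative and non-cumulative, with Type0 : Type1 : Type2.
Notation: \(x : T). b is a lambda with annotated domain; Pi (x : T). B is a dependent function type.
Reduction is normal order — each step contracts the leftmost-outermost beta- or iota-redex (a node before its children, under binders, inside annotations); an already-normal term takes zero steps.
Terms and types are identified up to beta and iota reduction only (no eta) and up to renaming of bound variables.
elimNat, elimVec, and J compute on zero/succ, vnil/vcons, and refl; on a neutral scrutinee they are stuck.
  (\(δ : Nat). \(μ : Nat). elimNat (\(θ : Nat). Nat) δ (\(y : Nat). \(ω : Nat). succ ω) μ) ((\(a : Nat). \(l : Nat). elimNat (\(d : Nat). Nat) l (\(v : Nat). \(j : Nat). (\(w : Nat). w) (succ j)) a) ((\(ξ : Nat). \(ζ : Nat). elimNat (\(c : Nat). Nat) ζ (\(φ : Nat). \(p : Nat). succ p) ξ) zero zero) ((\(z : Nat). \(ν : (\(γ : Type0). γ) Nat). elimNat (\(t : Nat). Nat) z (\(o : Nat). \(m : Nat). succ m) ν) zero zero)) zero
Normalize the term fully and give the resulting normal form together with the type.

normal form:
  zero
type:
  Nat
observation: the term reaches its normal form after 13 normal-order steps.


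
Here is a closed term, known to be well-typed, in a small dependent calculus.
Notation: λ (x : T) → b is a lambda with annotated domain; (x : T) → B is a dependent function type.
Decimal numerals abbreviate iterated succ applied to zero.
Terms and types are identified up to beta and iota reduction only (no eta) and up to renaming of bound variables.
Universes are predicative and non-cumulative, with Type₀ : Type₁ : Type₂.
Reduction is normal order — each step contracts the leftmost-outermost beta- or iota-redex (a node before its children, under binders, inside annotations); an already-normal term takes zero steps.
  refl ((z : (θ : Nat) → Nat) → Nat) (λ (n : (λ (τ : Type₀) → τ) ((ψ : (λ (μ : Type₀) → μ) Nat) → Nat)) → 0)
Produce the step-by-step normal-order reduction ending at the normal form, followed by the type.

normal-order reduction sequence:
  refl ((z : (θ : Nat) → Nat) → Nat) (λ (n : (λ (τ : Type₀) → τ) ((ψ : (λ (μ : Type₀) → μ) Nat) → Nat)) → 0)
  ~> refl ((z : (θ : Nat) → Nat) → Nat) (λ (n : (τ : (λ (ψ : Type₀) → ψ) Nat) → Nat) → 0)
  ~> refl ((z : (θ : Nat) → Nat) → Nat) (λ (n : (τ : Nat) → Nat) → 0)
type:
  Eq ((z : (θ : Nat) → Nat) → Nat) (λ (n : (τ : Nat) → Nat) → 0) (λ (ψ : (μ : Nat) → Nat) → 0)


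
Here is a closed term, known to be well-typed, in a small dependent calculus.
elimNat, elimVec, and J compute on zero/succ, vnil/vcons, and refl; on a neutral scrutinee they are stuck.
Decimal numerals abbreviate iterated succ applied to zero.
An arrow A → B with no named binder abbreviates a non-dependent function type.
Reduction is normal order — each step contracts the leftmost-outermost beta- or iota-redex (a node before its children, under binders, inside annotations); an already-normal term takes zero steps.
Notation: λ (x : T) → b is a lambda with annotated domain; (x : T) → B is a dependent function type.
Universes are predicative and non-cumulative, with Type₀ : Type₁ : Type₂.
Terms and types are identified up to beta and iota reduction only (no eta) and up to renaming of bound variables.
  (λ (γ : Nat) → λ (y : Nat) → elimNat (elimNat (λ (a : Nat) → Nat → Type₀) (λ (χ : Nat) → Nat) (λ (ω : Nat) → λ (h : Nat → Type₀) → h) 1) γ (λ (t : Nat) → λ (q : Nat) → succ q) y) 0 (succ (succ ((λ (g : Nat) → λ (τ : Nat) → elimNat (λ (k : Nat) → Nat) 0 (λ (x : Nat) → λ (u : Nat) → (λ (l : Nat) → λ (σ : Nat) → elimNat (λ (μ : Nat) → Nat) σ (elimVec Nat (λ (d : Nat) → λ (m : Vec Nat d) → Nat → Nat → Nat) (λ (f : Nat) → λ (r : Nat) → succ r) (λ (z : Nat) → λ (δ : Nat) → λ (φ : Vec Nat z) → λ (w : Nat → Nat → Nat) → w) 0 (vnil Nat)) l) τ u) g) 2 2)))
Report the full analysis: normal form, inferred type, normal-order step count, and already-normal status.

normal form:
  6
the term's type:
  Nat
reduction steps (normal order): 56
started in normal form: no
first contracted redex: a beta-redex


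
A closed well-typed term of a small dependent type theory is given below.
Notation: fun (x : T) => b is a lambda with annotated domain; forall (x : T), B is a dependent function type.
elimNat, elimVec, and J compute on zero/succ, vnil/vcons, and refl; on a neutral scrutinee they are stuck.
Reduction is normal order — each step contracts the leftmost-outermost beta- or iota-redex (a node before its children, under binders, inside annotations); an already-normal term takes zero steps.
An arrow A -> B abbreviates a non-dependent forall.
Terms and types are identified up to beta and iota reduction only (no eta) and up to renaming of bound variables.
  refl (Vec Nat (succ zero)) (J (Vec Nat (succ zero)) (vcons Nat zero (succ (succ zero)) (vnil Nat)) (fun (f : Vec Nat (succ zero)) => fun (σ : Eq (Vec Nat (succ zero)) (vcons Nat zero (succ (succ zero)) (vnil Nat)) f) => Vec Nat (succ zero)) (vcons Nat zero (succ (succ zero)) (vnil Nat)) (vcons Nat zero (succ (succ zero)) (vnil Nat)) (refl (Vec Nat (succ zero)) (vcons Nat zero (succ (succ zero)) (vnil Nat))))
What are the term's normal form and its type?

reduced normal form:
  refl (Vec Nat (succ zero)) (vcons Nat zero (succ (succ zero)) (vnil Nat))
type:
  Eq (Vec Nat (succ zero)) (vcons Nat zero (succ (succ zero)) (vnil Nat)) (vcons Nat zero (succ (succ zero)) (vnil Nat))
observation: reduction starts at a J iota-redex, and 1 normal-order step reach the normal form.


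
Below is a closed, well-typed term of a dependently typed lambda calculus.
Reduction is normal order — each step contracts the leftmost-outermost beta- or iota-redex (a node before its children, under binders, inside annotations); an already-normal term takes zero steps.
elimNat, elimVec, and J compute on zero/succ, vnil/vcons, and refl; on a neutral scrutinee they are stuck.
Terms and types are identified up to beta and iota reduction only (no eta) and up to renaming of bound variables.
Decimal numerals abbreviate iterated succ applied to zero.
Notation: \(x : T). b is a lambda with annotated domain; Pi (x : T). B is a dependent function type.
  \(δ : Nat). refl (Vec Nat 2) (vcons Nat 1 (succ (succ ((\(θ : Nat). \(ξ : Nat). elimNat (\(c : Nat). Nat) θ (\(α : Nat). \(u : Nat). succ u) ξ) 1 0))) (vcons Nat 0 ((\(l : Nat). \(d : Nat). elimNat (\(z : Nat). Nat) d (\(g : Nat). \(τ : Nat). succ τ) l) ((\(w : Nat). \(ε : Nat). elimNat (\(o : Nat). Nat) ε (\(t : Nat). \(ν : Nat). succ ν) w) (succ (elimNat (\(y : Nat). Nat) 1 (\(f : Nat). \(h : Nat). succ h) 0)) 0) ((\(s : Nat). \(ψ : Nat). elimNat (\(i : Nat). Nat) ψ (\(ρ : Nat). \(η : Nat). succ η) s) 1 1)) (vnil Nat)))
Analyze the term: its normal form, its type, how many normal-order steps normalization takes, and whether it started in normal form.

reduced normal form:
  \(δ : Nat). refl (Vec Nat 2) (vcons Nat 1 3 (vcons Nat 0 4 (vnil Nat)))
the term's type:
  Pi (δ : Nat). Eq (Vec Nat 2) (vcons Nat 1 3 (vcons Nat 0 4 (vnil Nat))) (vcons Nat 1 3 (vcons Nat 0 4 (vnil Nat)))
normal-order step count: 28
already normal: no
first redex: a beta-redex


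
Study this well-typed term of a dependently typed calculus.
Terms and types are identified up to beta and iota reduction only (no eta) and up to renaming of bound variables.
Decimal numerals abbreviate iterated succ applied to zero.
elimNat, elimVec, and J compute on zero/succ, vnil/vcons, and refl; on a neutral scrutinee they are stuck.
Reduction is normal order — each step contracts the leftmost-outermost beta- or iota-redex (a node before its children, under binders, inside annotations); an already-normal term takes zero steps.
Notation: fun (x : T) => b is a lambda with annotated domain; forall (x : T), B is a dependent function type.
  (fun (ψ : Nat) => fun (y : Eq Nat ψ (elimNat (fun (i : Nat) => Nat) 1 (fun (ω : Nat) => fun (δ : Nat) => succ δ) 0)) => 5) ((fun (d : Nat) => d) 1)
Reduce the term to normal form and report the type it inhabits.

reduced normal form:
  fun (ψ : Eq Nat 1 1) => 5
the term's type:
  forall (ψ : Eq Nat 1 1), Nat
observation: the leftmost-outermost redex is a beta-redex, and normalization takes 3 steps.


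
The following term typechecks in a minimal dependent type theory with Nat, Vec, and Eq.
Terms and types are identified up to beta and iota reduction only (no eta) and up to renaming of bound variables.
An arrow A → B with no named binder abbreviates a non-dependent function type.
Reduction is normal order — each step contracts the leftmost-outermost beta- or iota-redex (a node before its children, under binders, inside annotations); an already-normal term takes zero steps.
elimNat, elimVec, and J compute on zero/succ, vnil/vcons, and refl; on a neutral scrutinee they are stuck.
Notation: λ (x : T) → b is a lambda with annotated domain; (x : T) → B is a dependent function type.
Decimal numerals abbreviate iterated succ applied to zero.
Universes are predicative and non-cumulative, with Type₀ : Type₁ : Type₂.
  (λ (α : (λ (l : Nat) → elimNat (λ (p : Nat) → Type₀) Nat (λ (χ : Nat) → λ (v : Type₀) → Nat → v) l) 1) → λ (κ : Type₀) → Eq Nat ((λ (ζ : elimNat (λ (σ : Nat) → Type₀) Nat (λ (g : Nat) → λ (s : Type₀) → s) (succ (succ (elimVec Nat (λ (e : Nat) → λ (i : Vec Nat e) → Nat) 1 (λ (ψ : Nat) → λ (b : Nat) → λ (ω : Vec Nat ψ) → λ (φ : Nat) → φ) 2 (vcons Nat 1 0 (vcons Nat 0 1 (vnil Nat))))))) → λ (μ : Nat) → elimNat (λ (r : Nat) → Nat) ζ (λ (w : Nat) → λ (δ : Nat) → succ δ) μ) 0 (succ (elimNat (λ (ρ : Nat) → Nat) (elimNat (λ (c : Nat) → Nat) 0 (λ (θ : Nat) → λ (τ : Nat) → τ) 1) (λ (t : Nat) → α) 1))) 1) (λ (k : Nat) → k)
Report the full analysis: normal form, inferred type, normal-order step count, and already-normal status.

resulting normal form:
  λ (α : Type₀) → Eq Nat 1 1
inferred type:
  Type₀ → Type₀
normal-order step count: 15
started in normal form: no
first contracted redex: a beta-redex


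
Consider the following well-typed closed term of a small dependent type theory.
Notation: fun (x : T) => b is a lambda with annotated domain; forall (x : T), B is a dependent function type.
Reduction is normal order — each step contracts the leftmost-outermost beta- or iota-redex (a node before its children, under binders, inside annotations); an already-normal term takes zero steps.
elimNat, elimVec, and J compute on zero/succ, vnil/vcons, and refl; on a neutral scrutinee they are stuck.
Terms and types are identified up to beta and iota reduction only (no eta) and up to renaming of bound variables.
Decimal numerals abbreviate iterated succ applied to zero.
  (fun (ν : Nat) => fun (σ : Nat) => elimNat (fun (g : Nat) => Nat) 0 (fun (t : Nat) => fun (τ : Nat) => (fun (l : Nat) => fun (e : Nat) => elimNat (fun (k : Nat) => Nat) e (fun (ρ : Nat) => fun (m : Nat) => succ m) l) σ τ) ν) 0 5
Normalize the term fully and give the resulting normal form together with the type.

resulting normal form:
  0
the term's type:
  Nat
observation: normalization takes exactly 3 steps under the normal-order strategy.


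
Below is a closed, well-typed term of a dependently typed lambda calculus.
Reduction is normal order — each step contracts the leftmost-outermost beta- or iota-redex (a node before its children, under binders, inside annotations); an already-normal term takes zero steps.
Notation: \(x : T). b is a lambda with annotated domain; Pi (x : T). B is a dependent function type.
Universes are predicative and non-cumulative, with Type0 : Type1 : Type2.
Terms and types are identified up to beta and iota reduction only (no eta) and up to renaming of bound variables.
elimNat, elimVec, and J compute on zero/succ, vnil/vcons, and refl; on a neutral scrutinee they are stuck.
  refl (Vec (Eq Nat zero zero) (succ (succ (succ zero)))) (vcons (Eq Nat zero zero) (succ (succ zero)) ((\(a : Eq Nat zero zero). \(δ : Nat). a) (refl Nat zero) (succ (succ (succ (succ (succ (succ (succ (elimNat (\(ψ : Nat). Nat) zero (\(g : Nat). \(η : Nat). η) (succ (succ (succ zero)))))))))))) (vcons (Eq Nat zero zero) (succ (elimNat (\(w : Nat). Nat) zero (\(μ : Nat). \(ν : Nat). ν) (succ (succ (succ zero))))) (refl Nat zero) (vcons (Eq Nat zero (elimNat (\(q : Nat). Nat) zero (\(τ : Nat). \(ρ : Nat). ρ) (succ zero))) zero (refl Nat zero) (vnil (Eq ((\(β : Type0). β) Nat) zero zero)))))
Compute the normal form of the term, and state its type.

resulting normal form:
  refl (Vec (Eq Nat zero zero) (succ (succ (succ zero)))) (vcons (Eq Nat zero zero) (succ (succ zero)) (refl Nat zero) (vcons (Eq Nat zero zero) (succ zero) (refl Nat zero) (vcons (Eq Nat zero zero) zero (refl Nat zero) (vnil (Eq Nat zero zero)))))
type:
  Eq (Vec (Eq Nat zero zero) (succ (succ (succ zero)))) (vcons (Eq Nat zero zero) (succ (succ zero)) (refl Nat zero) (vcons (Eq Nat zero zero) (succ zero) (refl Nat zero) (vcons (Eq Nat zero zero) zero (refl Nat zero) (vnil (Eq Nat zero zero))))) (vcons (Eq Nat zero zero) (succ (succ zero)) (refl Nat zero) (vcons (Eq Nat zero zero) (succ zero) (refl Nat zero) (vcons (Eq Nat zero zero) zero (refl Nat zero) (vnil (Eq Nat zero zero)))))
observation: 17 normal-order steps separate the term from its normal form.


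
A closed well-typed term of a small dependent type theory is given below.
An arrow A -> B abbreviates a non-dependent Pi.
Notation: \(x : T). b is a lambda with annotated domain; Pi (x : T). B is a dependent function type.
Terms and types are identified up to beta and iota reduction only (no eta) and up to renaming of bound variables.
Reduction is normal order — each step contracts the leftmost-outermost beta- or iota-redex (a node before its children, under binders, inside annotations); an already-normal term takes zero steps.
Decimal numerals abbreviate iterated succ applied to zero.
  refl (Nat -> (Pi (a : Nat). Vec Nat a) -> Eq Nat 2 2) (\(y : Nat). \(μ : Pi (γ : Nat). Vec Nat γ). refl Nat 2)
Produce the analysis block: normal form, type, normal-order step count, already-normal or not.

normal form:
  refl (Nat -> (Pi (a : Nat). Vec Nat a) -> Eq Nat 2 2) (\(y : Nat). \(μ : Pi (γ : Nat). Vec Nat γ). refl Nat 2)
the term's type:
  Eq (Nat -> (Pi (a : Nat). Vec Nat a) -> Eq Nat 2 2) (\(y : Nat). \(μ : Pi (γ : Nat). Vec Nat γ). refl Nat 2) (\(z : Nat). \(x : Pi (r : Nat). Vec Nat r). refl Nat 2)
reduction steps (normal order): 0
started in normal form: yes


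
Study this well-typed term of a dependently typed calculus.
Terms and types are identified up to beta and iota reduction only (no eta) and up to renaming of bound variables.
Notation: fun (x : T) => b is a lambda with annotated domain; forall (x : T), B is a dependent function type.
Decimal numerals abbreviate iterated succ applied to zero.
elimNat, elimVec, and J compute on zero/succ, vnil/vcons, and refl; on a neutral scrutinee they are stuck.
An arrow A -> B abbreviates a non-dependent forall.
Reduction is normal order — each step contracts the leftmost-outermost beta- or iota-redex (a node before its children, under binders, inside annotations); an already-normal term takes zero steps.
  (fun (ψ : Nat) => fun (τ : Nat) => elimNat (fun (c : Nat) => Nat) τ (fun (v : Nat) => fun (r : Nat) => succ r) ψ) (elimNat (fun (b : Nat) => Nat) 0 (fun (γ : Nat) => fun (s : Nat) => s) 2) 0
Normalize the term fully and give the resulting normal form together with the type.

normal form:
  0
inferred type:
  Nat
observation: the leftmost-outermost redex is a beta-redex, and normalization takes 10 steps.


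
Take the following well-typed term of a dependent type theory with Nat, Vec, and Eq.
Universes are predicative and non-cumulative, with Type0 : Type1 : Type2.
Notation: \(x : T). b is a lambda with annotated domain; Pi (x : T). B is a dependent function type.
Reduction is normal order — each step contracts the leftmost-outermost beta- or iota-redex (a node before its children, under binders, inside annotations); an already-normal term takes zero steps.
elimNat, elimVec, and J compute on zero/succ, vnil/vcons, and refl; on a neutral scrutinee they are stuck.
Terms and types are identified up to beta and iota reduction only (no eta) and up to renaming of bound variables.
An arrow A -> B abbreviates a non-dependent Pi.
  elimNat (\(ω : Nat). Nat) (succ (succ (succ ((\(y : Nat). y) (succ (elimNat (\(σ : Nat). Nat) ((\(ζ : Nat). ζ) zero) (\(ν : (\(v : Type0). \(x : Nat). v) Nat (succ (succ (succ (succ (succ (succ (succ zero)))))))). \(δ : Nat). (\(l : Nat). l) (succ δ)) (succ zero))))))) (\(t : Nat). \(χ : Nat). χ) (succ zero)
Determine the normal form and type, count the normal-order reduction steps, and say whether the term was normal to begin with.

resulting normal form:
  succ (succ (succ (succ (succ zero))))
the term's type:
  Nat
steps to reach normal form (normal order): 11
term was already normal: no
first contracted redex: an elimNat iota-redex


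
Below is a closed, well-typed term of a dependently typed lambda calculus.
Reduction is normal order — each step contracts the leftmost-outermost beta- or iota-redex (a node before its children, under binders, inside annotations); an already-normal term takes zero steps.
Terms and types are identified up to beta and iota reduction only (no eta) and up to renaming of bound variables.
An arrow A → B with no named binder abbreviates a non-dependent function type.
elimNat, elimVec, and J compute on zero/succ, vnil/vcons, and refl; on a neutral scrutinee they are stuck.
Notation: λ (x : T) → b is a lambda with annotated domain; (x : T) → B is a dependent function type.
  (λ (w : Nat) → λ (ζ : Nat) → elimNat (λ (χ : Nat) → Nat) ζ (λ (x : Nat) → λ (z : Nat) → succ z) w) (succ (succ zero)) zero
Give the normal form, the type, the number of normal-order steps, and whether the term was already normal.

reduced normal form:
  succ (succ zero)
type:
  Nat
reduction steps (normal order): 9
term was already normal: no
first redex: a beta-redex
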